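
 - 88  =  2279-2367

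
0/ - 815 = 0/1 = - 0.00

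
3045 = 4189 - 1144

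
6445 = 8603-2158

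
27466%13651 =164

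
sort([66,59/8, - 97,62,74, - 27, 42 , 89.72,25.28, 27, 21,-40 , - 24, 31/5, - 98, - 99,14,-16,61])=[ - 99,-98, - 97, - 40, - 27 , - 24, - 16, 31/5, 59/8,14,  21,25.28,27, 42,  61, 62, 66, 74, 89.72]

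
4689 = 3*1563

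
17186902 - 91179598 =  - 73992696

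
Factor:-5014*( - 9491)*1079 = 51347316046  =  2^1*13^1 * 23^1*83^1*109^1*9491^1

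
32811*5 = 164055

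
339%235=104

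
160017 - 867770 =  - 707753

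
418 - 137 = 281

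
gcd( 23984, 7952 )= 16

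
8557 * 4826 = 41296082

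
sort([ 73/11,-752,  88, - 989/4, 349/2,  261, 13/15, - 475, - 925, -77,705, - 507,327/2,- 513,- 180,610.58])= [ - 925,-752, - 513, - 507 ,-475, - 989/4, - 180, - 77, 13/15,73/11,88,  327/2,349/2, 261,610.58, 705]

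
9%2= 1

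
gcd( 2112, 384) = 192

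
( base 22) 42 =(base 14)66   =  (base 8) 132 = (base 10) 90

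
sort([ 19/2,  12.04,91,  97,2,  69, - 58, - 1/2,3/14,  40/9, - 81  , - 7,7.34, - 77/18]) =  [ - 81, - 58, - 7, - 77/18, - 1/2,3/14, 2, 40/9,7.34, 19/2, 12.04, 69,91,  97] 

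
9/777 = 3/259 = 0.01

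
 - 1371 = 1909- 3280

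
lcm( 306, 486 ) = 8262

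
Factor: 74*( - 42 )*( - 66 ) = 2^3*3^2*7^1 *11^1*37^1 = 205128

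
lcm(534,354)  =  31506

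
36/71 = 36/71 = 0.51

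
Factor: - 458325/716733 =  - 3^1 *5^2*7^1 *821^( - 1 ) = - 525/821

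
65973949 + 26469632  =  92443581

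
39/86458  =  39/86458 = 0.00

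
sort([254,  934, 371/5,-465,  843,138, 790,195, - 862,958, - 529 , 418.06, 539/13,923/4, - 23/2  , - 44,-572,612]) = [ - 862 ,-572, - 529, - 465, - 44 ,-23/2,539/13,371/5, 138,195, 923/4, 254, 418.06 , 612, 790,843, 934 , 958] 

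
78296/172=455 + 9/43 = 455.21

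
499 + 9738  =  10237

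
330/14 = 23 +4/7 = 23.57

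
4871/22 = 221 + 9/22 = 221.41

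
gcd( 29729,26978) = 7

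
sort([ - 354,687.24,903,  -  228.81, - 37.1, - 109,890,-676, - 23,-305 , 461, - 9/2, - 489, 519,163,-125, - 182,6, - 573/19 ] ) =[ - 676, - 489,- 354, - 305, - 228.81 ,-182 , - 125, - 109,  -  37.1, - 573/19  , - 23, - 9/2,  6, 163 , 461,519 , 687.24,890,903 ]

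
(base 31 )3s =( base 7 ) 232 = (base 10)121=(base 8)171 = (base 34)3j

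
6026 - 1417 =4609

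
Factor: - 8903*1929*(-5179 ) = 88943560773 = 3^1*29^1*307^1*643^1*5179^1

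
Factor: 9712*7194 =2^5 * 3^1 * 11^1*109^1*607^1 = 69868128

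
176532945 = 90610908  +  85922037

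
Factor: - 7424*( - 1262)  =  2^9*29^1*631^1 = 9369088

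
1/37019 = 1/37019 = 0.00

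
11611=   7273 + 4338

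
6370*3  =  19110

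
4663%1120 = 183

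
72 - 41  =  31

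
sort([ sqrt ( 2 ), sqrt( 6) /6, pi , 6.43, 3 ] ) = [ sqrt(6 )/6 , sqrt (2 ), 3,pi  ,  6.43 ] 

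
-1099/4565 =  - 1 + 3466/4565=- 0.24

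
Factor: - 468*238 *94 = - 10470096 = - 2^4*3^2*7^1*13^1* 17^1*47^1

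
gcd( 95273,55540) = 1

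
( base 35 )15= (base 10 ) 40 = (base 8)50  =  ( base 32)18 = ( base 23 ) 1h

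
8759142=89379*98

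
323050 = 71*4550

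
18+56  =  74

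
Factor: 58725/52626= 19575/17542 = 2^( - 1)*3^3*5^2*7^( - 2)*29^1*179^( - 1)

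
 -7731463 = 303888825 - 311620288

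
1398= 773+625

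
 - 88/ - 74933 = 88/74933  =  0.00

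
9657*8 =77256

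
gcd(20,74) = 2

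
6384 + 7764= 14148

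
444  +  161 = 605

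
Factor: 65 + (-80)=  - 3^1*5^1 = - 15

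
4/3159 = 4/3159 = 0.00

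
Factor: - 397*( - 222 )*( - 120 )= -2^4 * 3^2 *5^1*  37^1*397^1 =- 10576080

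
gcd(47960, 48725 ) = 5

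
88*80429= 7077752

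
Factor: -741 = -3^1*13^1*19^1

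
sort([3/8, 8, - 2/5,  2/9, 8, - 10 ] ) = [ - 10, - 2/5,2/9, 3/8,8, 8] 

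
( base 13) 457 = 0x2EC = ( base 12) 524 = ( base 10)748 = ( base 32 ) NC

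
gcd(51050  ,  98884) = 2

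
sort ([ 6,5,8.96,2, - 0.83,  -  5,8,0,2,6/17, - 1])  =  [ - 5, - 1,- 0.83,0,6/17, 2,2, 5 , 6,  8,8.96 ]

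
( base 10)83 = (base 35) 2D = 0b1010011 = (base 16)53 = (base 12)6B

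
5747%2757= 233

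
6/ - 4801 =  - 1 + 4795/4801 = - 0.00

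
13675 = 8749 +4926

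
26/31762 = 13/15881 = 0.00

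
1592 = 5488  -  3896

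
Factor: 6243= 3^1*2081^1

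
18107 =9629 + 8478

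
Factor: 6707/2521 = 19^1 * 353^1* 2521^( - 1)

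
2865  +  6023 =8888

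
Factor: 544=2^5  *  17^1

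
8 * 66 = 528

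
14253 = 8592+5661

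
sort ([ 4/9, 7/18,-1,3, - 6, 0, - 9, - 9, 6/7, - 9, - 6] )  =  [ - 9,  -  9, - 9, - 6, - 6, - 1, 0, 7/18,4/9, 6/7, 3]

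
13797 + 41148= 54945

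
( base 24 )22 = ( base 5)200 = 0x32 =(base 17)2g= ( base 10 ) 50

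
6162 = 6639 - 477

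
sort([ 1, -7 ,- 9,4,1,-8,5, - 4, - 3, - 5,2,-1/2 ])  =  [ -9,  -  8,-7, - 5, - 4 , - 3, - 1/2,1 , 1,2,4,5 ]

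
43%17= 9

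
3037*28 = 85036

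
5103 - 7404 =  - 2301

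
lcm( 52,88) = 1144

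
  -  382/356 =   -  191/178 = -1.07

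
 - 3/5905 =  - 1+5902/5905 = - 0.00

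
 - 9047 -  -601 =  - 8446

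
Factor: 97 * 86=2^1*43^1*97^1=8342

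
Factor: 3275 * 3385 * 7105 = 78765141875 = 5^4*7^2* 29^1*131^1 * 677^1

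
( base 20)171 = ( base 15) 261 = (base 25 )LG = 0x21D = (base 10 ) 541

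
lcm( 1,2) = 2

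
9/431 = 9/431=0.02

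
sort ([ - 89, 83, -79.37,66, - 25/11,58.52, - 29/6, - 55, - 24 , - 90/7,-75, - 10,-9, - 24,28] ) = [ - 89,- 79.37, - 75, - 55, -24,- 24,-90/7, - 10,-9 , - 29/6, - 25/11,28,58.52,66,83 ] 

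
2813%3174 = 2813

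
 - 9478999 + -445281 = -9924280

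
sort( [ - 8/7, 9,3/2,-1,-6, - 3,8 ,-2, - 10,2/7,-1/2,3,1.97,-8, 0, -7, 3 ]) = [-10, -8,  -  7 ,  -  6,- 3, -2, - 8/7,-1,-1/2 , 0, 2/7, 3/2, 1.97,3,3, 8,9] 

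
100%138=100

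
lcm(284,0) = 0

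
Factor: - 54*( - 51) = 2^1*3^4*17^1 = 2754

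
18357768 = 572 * 32094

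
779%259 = 2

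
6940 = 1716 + 5224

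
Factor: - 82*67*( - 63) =346122  =  2^1 *3^2 * 7^1 *41^1 *67^1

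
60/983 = 60/983 = 0.06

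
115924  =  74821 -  - 41103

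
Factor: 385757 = 19^1*79^1* 257^1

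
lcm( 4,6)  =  12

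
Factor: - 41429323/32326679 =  - 7^(-1)*11^( - 1)*13^1*17^1*187463^1*419827^( - 1)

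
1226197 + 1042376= 2268573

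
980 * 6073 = 5951540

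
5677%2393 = 891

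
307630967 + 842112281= 1149743248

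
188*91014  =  17110632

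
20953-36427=-15474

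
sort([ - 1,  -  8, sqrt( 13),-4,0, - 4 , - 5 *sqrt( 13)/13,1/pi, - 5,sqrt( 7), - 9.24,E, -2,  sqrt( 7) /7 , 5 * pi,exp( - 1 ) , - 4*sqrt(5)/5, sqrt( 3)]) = [ - 9.24, - 8, - 5 , - 4, - 4,-2, - 4*sqrt ( 5 ) /5, - 5*sqrt( 13)/13, - 1,  0,1/pi,  exp( - 1),sqrt( 7 ) /7, sqrt( 3 ),sqrt( 7 ),  E,sqrt (13),5*pi] 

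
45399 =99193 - 53794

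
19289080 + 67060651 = 86349731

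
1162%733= 429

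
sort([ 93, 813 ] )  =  [ 93,813]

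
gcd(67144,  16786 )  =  16786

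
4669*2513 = 11733197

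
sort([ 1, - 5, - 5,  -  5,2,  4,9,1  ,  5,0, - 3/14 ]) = [ - 5 , - 5, - 5 , - 3/14, 0 , 1,1,2,4 , 5,9]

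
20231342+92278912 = 112510254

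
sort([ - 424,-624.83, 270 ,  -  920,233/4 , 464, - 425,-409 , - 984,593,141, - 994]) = [ - 994, - 984, - 920, - 624.83, -425, - 424, - 409, 233/4,141 , 270 , 464, 593 ] 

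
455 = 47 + 408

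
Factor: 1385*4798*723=4804501290 = 2^1*3^1*5^1*241^1*277^1*2399^1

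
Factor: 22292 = 2^2*5573^1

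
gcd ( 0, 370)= 370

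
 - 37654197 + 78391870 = 40737673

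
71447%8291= 5119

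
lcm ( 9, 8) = 72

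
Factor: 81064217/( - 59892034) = -2^ ( -1)*13^1*43^(-1 ) * 113^( - 1) * 331^1*6163^( - 1) * 18839^1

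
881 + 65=946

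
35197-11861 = 23336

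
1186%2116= 1186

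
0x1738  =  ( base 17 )139B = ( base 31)65N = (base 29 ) 71S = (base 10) 5944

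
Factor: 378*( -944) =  - 356832=- 2^5*3^3*7^1*59^1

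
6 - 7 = -1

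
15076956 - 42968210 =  - 27891254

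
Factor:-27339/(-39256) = 2^( - 3)*3^1*7^(-1 )  *13^1 = 39/56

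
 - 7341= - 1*7341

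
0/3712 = 0 = 0.00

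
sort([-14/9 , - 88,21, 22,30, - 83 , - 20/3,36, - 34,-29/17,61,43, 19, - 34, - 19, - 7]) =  [ - 88, - 83, - 34, - 34  , - 19, - 7, - 20/3 , - 29/17, - 14/9 , 19, 21,22,30,  36,43,61] 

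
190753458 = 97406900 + 93346558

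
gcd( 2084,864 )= 4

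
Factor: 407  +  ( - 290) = 3^2*13^1  =  117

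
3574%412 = 278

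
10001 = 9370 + 631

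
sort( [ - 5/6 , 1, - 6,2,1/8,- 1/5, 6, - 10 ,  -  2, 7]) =[ - 10,  -  6, -2, - 5/6, - 1/5,1/8, 1,2, 6,7] 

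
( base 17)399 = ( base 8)2005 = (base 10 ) 1029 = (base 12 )719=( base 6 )4433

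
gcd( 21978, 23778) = 18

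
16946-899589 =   -  882643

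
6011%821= 264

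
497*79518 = 39520446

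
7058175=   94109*75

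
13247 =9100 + 4147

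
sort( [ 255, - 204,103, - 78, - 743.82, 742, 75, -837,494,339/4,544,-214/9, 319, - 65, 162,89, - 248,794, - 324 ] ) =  [-837, - 743.82, -324 , - 248, - 204, - 78, - 65, - 214/9,75 , 339/4, 89,103,162,255, 319,494, 544,742,  794 ] 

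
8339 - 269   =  8070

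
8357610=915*9134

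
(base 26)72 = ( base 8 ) 270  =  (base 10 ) 184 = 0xB8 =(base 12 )134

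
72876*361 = 26308236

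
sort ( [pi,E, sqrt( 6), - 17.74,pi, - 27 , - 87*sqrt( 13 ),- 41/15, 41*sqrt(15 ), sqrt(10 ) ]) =[ -87 * sqrt( 13), - 27, - 17.74, - 41/15,  sqrt(6),E,pi, pi,  sqrt(10 ), 41*sqrt( 15 )] 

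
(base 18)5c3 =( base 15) 829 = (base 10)1839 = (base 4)130233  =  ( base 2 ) 11100101111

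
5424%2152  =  1120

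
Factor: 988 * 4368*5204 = 22458299136 =2^8*3^1*7^1 * 13^2*19^1*1301^1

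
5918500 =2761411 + 3157089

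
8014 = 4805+3209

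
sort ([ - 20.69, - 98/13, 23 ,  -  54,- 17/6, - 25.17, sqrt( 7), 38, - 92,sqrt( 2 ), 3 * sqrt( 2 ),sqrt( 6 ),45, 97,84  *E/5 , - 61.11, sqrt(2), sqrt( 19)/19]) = [  -  92, - 61.11, - 54,-25.17,  -  20.69, - 98/13, - 17/6,sqrt(19) /19, sqrt(2),sqrt ( 2 ) , sqrt(6 ),sqrt(7), 3 * sqrt(2 ),  23, 38, 45, 84 *E/5,97] 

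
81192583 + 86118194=167310777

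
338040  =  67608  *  5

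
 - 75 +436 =361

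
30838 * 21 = 647598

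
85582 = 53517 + 32065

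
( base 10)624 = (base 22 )168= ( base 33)iu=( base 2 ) 1001110000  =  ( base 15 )2B9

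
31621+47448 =79069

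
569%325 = 244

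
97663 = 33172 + 64491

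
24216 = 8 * 3027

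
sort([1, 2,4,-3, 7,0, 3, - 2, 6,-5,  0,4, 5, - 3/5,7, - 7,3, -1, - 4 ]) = [  -  7, - 5,  -  4, - 3 ,  -  2,-1, - 3/5, 0,  0 , 1 , 2,3, 3,4, 4, 5, 6, 7 , 7]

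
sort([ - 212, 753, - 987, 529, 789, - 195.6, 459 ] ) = [ - 987,  -  212,-195.6, 459,  529, 753 , 789 ] 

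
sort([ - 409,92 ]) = [ - 409,92]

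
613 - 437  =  176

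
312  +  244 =556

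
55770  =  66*845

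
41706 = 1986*21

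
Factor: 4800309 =3^1*811^1*1973^1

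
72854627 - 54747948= 18106679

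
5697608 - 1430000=4267608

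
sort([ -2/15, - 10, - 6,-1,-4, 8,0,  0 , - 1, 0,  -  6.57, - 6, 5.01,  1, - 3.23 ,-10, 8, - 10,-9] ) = [-10, - 10, - 10, - 9,  -  6.57, -6,  -  6,-4,-3.23,- 1 , - 1, - 2/15, 0, 0, 0,1, 5.01,  8, 8]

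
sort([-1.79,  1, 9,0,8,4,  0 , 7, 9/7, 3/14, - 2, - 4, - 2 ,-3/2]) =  [-4,-2,- 2,-1.79,-3/2 , 0 , 0,3/14,1, 9/7, 4,7,8,  9]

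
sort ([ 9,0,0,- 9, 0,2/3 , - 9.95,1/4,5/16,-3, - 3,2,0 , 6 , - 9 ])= [-9.95, - 9,-9, - 3, - 3,0,  0,0,0, 1/4,5/16,2/3, 2,6, 9]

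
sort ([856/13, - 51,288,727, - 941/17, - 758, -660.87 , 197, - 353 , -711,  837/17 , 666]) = [ - 758, - 711, - 660.87, - 353, - 941/17, - 51, 837/17, 856/13,197, 288 , 666, 727]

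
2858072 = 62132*46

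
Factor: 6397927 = 19^1*41^1*43^1 * 191^1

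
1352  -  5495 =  - 4143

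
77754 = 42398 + 35356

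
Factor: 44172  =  2^2 *3^3*409^1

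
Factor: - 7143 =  - 3^1*2381^1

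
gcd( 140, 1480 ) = 20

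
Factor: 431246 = 2^1 * 257^1*839^1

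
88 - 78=10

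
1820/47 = 38+34/47 = 38.72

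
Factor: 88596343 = 11^1*127^1*63419^1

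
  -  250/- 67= 3 + 49/67  =  3.73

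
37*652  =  24124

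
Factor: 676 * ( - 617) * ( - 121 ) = 2^2 * 11^2*13^2 * 617^1 = 50468132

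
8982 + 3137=12119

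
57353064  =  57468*998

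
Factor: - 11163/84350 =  - 2^( - 1)*3^1*5^( - 2)*7^( - 1)*61^2*241^( - 1)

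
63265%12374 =1395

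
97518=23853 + 73665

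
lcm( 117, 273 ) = 819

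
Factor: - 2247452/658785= - 2^2*3^ ( - 1)*5^( - 1 )*37^( - 1)*101^1*1187^( - 1)*5563^1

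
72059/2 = 36029 + 1/2 = 36029.50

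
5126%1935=1256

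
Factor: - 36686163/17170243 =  -3^1 * 19^( - 2)* 47563^( - 1)*12228721^1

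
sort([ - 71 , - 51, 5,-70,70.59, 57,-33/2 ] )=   [  -  71, - 70, - 51, - 33/2,  5,  57, 70.59 ] 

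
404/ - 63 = -404/63=   -6.41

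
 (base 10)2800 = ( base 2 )101011110000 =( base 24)4KG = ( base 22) 5H6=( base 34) 2EC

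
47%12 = 11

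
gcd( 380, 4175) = 5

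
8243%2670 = 233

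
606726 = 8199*74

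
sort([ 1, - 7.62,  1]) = [ -7.62,1,1 ] 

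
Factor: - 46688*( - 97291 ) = 2^5 * 17^1*59^1*97^1*1459^1 = 4542322208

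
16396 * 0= 0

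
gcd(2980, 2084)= 4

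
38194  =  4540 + 33654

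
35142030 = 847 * 41490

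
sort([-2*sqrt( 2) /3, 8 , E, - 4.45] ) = [- 4.45, - 2  *sqrt( 2)/3,E,8] 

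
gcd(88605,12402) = 9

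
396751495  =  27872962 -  - 368878533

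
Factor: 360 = 2^3*3^2 * 5^1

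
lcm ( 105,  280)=840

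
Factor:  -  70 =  - 2^1*5^1 * 7^1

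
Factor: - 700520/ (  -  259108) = 830/307 = 2^1* 5^1* 83^1 * 307^( - 1)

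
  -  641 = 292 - 933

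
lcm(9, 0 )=0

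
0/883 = 0=0.00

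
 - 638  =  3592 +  - 4230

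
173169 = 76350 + 96819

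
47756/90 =23878/45 =530.62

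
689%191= 116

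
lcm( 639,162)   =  11502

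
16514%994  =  610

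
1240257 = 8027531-6787274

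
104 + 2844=2948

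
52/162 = 26/81 =0.32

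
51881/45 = 51881/45 = 1152.91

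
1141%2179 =1141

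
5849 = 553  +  5296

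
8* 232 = 1856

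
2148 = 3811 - 1663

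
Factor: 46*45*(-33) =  - 68310 = - 2^1*3^3*5^1*11^1 * 23^1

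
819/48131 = 819/48131 = 0.02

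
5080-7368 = -2288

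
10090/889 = 11 + 311/889= 11.35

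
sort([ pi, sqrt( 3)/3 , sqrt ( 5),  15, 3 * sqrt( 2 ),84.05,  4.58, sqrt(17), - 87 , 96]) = [ - 87 , sqrt( 3 )/3,  sqrt ( 5 ) , pi,sqrt( 17) , 3 * sqrt (2), 4.58, 15,84.05, 96]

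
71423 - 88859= -17436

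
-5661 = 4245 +  -  9906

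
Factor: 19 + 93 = 2^4*7^1 = 112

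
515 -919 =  - 404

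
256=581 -325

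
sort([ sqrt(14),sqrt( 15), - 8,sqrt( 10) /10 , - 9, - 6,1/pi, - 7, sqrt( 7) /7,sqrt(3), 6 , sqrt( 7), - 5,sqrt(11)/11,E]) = [ - 9, - 8, - 7, - 6, - 5,sqrt(11 )/11,sqrt ( 10)/10,1/pi,sqrt ( 7 )/7,sqrt ( 3), sqrt( 7 ), E,sqrt( 14 ) , sqrt (15 ), 6] 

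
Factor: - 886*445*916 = - 361151320 = -  2^3*5^1*89^1*229^1 * 443^1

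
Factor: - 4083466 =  - 2^1*23^1*88771^1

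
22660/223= 101 + 137/223=101.61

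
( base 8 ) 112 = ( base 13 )59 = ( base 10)74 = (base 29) 2G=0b1001010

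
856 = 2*428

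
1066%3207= 1066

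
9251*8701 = 80492951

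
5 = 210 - 205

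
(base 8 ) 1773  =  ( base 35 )t4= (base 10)1019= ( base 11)847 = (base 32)VR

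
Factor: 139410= 2^1*3^2 * 5^1*1549^1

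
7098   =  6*1183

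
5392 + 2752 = 8144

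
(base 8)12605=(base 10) 5509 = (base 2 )1010110000101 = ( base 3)21120001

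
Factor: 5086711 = 7^1*149^1 * 4877^1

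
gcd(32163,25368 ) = 453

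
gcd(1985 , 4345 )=5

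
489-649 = -160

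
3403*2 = 6806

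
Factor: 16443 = 3^4*7^1*29^1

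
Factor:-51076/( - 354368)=2^(-4)*7^( - 2 ) * 113^1 = 113/784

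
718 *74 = 53132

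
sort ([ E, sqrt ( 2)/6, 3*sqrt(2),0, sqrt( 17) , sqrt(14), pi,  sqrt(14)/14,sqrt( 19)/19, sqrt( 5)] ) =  [0, sqrt (19)/19,sqrt(2 )/6,sqrt(  14)/14,sqrt(5), E, pi,  sqrt( 14),  sqrt( 17), 3 * sqrt( 2 )]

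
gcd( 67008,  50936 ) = 8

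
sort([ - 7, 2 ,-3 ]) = [ - 7,  -  3, 2]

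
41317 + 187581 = 228898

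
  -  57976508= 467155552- 525132060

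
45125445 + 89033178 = 134158623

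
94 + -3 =91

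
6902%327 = 35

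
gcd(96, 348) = 12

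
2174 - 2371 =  - 197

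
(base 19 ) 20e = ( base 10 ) 736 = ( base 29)pb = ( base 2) 1011100000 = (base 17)295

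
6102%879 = 828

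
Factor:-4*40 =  - 160  =  -2^5 * 5^1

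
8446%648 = 22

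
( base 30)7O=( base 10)234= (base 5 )1414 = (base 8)352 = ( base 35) 6O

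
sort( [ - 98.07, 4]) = [ - 98.07, 4 ] 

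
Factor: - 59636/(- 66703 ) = 2^2*7^(  -  1)*13^( - 1 )*17^1*733^(- 1)*877^1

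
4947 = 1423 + 3524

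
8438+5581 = 14019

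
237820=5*47564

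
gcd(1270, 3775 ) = 5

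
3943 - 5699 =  - 1756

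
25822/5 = 5164+2/5 =5164.40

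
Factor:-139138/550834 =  - 17^( - 2 )*73^1 =-73/289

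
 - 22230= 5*( - 4446)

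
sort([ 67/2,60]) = [ 67/2, 60 ]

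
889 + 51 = 940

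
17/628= 17/628 = 0.03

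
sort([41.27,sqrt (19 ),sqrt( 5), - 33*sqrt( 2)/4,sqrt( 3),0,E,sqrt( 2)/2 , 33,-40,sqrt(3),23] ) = [ - 40,-33*sqrt( 2)/4, 0,  sqrt( 2 ) /2,sqrt(3),sqrt( 3 ) , sqrt (5 ),E,sqrt(19 ),  23, 33,41.27 ] 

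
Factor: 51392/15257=2^6 * 19^(-1 ) = 64/19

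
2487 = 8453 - 5966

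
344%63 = 29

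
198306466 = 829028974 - 630722508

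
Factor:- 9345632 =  - 2^5 * 31^1*9421^1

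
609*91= 55419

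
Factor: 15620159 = 1231^1*12689^1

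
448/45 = 448/45 = 9.96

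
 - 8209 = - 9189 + 980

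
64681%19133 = 7282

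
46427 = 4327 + 42100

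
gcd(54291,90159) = 3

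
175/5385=35/1077 = 0.03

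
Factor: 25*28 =700 = 2^2*5^2*7^1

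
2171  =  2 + 2169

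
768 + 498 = 1266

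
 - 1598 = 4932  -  6530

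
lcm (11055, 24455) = 807015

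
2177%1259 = 918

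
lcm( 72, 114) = 1368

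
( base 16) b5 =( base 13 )10C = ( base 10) 181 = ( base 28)6D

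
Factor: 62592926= 2^1*11^1*2845133^1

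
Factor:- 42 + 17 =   -  25 = -5^2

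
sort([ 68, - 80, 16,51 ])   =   [ - 80,16,51,  68]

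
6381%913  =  903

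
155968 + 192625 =348593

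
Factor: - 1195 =-5^1*239^1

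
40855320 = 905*45144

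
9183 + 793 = 9976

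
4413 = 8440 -4027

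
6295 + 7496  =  13791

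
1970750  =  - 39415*(  -  50)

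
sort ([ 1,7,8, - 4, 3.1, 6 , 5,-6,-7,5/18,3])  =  [ - 7, - 6, -4 , 5/18,1 , 3, 3.1,5,6,7, 8 ]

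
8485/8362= 1+123/8362 = 1.01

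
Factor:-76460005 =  - 5^1*1109^1 *13789^1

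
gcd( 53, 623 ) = 1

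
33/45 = 11/15 = 0.73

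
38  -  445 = -407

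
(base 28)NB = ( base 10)655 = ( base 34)J9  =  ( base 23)15B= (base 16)28f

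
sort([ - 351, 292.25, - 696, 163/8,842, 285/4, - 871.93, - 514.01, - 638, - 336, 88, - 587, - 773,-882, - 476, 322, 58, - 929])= [-929, - 882, - 871.93, -773,- 696, - 638,  -  587,  -  514.01, - 476, - 351, - 336,163/8  ,  58,285/4, 88,292.25,322,  842 ]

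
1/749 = 1/749 = 0.00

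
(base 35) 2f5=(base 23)5ed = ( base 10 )2980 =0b101110100100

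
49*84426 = 4136874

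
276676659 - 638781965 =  - 362105306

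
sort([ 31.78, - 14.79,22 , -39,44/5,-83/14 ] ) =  [  -  39, - 14.79, - 83/14,44/5, 22,31.78 ] 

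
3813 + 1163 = 4976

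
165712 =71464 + 94248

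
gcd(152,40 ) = 8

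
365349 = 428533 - 63184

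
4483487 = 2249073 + 2234414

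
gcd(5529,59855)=1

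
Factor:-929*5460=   -  2^2*3^1*5^1*7^1*13^1*929^1 = -  5072340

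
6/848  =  3/424 = 0.01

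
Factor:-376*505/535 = -2^3*47^1 * 101^1*107^( - 1) = -37976/107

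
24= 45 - 21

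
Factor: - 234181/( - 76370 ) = 2^(  -  1) *5^( - 1)*7^( - 1)*1091^( - 1 )*234181^1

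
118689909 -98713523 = 19976386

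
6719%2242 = 2235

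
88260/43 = 2052+24/43 =2052.56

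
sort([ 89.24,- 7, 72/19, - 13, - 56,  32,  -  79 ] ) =[ - 79,- 56, - 13, - 7,72/19, 32, 89.24]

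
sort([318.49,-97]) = [ - 97,318.49 ] 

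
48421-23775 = 24646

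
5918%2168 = 1582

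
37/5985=37/5985 =0.01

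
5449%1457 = 1078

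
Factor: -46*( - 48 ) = 2^5*3^1*23^1 = 2208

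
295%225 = 70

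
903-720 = 183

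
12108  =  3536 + 8572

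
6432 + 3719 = 10151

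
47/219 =47/219 = 0.21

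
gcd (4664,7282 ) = 22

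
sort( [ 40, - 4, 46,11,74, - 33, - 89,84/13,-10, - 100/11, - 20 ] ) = [ - 89,-33, - 20, - 10,  -  100/11,  -  4,84/13, 11, 40,46, 74]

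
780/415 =1+73/83 = 1.88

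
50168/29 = 1729+27/29  =  1729.93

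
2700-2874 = - 174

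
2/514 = 1/257 = 0.00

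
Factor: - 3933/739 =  - 3^2* 19^1*23^1*739^( - 1 )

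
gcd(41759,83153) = 1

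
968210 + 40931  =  1009141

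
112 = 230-118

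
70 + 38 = 108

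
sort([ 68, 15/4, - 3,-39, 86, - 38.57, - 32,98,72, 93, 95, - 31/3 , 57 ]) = [ - 39, - 38.57,-32,-31/3, - 3, 15/4, 57,68 , 72 , 86, 93, 95, 98]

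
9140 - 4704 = 4436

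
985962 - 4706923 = -3720961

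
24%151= 24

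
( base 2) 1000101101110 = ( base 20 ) B32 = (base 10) 4462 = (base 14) 18AA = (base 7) 16003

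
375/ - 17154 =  - 125/5718 =-0.02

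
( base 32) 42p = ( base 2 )1000001011001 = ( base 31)4b0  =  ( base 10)4185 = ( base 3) 12202000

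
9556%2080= 1236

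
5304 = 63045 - 57741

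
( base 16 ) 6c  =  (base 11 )99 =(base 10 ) 108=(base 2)1101100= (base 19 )5D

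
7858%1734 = 922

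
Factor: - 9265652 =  - 2^2*11^1*31^1*6793^1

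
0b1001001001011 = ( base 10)4683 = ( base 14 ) 19c7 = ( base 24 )833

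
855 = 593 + 262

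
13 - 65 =- 52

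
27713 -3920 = 23793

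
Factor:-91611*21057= -1929052827 = -3^6*13^1  *29^1*7019^1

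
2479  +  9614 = 12093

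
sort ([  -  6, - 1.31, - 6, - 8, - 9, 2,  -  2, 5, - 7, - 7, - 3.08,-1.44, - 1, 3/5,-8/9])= [ - 9, - 8 , - 7, - 7,-6,-6,-3.08,  -  2, - 1.44, - 1.31, - 1, - 8/9 , 3/5  ,  2,5]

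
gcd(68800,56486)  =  2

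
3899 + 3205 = 7104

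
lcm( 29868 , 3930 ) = 149340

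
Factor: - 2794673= - 7^1*399239^1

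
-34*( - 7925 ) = 269450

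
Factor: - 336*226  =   - 75936 =- 2^5*  3^1* 7^1*113^1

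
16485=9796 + 6689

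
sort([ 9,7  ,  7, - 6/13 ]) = [-6/13, 7 , 7,9 ] 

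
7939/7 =1134+ 1/7 = 1134.14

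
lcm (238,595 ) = 1190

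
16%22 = 16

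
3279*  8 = 26232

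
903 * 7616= 6877248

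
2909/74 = 2909/74 = 39.31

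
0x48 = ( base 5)242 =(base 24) 30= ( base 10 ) 72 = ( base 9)80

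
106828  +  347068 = 453896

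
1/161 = 1/161= 0.01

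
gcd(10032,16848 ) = 48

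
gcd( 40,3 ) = 1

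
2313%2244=69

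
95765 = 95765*1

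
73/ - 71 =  - 73/71 = -1.03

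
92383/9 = 92383/9 = 10264.78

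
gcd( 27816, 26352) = 1464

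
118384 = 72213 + 46171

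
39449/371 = 106  +  123/371 = 106.33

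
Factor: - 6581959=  - 6581959^1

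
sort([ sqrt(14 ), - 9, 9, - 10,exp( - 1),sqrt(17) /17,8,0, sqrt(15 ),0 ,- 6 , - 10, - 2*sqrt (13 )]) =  [-10,-10, - 9, - 2 * sqrt(13), - 6, 0,0, sqrt(17) /17,exp( - 1), sqrt(14),sqrt(15),8,9 ]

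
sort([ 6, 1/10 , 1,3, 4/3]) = [1/10,1,4/3,  3, 6] 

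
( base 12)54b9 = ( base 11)7037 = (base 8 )22215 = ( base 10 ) 9357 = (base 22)J77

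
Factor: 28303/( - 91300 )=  - 2^( - 2)*5^( - 2)*31^1 = -31/100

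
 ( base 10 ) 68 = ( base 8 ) 104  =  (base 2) 1000100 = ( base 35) 1X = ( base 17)40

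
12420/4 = 3105= 3105.00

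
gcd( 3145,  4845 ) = 85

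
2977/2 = 2977/2  =  1488.50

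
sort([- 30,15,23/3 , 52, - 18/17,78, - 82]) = [- 82, - 30, - 18/17,23/3, 15,52,78 ]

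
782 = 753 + 29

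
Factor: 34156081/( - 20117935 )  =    -  5^( -1)*23^1*1697^( - 1 )*2371^( - 1)*1485047^1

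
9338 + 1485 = 10823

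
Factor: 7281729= 3^2*7^1*13^1*17^1 * 523^1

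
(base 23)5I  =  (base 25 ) 58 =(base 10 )133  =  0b10000101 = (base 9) 157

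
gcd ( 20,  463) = 1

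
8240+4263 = 12503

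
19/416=19/416= 0.05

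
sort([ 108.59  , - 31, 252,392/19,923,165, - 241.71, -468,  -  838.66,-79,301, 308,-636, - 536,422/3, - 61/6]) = [ - 838.66,-636, - 536,  -  468, -241.71 , - 79,-31, - 61/6, 392/19, 108.59,422/3,  165,252,301, 308,923] 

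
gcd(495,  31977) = 99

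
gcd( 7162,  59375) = 1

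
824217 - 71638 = 752579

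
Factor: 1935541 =1935541^1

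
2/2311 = 2/2311 =0.00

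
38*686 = 26068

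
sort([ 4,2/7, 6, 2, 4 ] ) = [2/7, 2,  4, 4,6 ] 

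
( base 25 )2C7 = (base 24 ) 2GL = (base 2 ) 11000010101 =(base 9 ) 2120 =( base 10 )1557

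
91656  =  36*2546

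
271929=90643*3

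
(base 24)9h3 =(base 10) 5595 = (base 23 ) AD6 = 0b1010111011011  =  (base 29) 6ir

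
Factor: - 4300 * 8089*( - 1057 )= 36765313900= 2^2*5^2*7^1*43^1*151^1*8089^1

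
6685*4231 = 28284235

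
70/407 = 70/407 = 0.17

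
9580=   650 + 8930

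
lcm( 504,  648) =4536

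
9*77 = 693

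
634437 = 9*70493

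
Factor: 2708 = 2^2*677^1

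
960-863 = 97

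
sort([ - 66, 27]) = [ - 66, 27]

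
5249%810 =389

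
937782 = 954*983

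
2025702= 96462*21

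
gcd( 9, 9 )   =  9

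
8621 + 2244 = 10865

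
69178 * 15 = 1037670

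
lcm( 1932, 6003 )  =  168084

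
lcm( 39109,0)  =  0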